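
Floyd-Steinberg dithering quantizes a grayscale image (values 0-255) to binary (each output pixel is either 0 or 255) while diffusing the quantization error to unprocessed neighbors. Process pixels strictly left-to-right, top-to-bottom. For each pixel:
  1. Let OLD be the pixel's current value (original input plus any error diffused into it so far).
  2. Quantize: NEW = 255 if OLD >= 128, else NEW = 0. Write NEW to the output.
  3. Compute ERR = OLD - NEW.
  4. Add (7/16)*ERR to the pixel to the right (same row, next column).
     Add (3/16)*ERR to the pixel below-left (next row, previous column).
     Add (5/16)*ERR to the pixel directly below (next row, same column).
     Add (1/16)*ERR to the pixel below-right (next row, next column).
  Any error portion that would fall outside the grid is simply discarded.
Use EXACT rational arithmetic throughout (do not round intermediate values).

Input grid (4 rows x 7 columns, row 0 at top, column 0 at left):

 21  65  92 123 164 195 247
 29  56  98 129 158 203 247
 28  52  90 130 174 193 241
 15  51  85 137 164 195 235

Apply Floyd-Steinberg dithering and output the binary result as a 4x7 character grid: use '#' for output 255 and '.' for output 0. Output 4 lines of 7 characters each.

(0,0): OLD=21 → NEW=0, ERR=21
(0,1): OLD=1187/16 → NEW=0, ERR=1187/16
(0,2): OLD=31861/256 → NEW=0, ERR=31861/256
(0,3): OLD=726835/4096 → NEW=255, ERR=-317645/4096
(0,4): OLD=8524389/65536 → NEW=255, ERR=-8187291/65536
(0,5): OLD=147161283/1048576 → NEW=255, ERR=-120225597/1048576
(0,6): OLD=3302393173/16777216 → NEW=255, ERR=-975796907/16777216
(1,0): OLD=12665/256 → NEW=0, ERR=12665/256
(1,1): OLD=256975/2048 → NEW=0, ERR=256975/2048
(1,2): OLD=11919995/65536 → NEW=255, ERR=-4791685/65536
(1,3): OLD=14976863/262144 → NEW=0, ERR=14976863/262144
(1,4): OLD=1973175101/16777216 → NEW=0, ERR=1973175101/16777216
(1,5): OLD=26831619149/134217728 → NEW=255, ERR=-7393901491/134217728
(1,6): OLD=424250397923/2147483648 → NEW=255, ERR=-123357932317/2147483648
(2,0): OLD=2195029/32768 → NEW=0, ERR=2195029/32768
(2,1): OLD=115239543/1048576 → NEW=0, ERR=115239543/1048576
(2,2): OLD=2244584997/16777216 → NEW=255, ERR=-2033605083/16777216
(2,3): OLD=15073411901/134217728 → NEW=0, ERR=15073411901/134217728
(2,4): OLD=271794745741/1073741824 → NEW=255, ERR=-2009419379/1073741824
(2,5): OLD=5894278130415/34359738368 → NEW=255, ERR=-2867455153425/34359738368
(2,6): OLD=100657491705977/549755813888 → NEW=255, ERR=-39530240835463/549755813888
(3,0): OLD=948581509/16777216 → NEW=0, ERR=948581509/16777216
(3,1): OLD=12286240929/134217728 → NEW=0, ERR=12286240929/134217728
(3,2): OLD=123583245235/1073741824 → NEW=0, ERR=123583245235/1073741824
(3,3): OLD=921370571861/4294967296 → NEW=255, ERR=-173846088619/4294967296
(3,4): OLD=75359493400709/549755813888 → NEW=255, ERR=-64828239140731/549755813888
(3,5): OLD=456212253921503/4398046511104 → NEW=0, ERR=456212253921503/4398046511104
(3,6): OLD=17781896766144641/70368744177664 → NEW=255, ERR=-162132999159679/70368744177664
Row 0: ...####
Row 1: ..#..##
Row 2: ..#.###
Row 3: ...##.#

Answer: ...####
..#..##
..#.###
...##.#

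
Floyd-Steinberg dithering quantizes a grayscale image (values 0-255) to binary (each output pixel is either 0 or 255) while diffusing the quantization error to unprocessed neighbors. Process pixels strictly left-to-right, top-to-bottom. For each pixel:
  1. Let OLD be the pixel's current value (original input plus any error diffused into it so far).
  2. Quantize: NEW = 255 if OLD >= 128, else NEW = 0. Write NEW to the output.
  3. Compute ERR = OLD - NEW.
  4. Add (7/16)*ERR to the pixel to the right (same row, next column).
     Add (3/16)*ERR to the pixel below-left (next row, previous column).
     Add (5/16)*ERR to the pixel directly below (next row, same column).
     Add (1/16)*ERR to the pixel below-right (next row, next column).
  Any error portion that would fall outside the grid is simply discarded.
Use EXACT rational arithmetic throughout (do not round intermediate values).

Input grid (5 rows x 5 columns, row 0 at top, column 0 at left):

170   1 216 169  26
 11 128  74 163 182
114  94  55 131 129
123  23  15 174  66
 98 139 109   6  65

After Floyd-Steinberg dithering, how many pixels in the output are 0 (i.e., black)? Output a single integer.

(0,0): OLD=170 → NEW=255, ERR=-85
(0,1): OLD=-579/16 → NEW=0, ERR=-579/16
(0,2): OLD=51243/256 → NEW=255, ERR=-14037/256
(0,3): OLD=593965/4096 → NEW=255, ERR=-450515/4096
(0,4): OLD=-1449669/65536 → NEW=0, ERR=-1449669/65536
(1,0): OLD=-5721/256 → NEW=0, ERR=-5721/256
(1,1): OLD=187025/2048 → NEW=0, ERR=187025/2048
(1,2): OLD=4845285/65536 → NEW=0, ERR=4845285/65536
(1,3): OLD=40212801/262144 → NEW=255, ERR=-26633919/262144
(1,4): OLD=519099555/4194304 → NEW=0, ERR=519099555/4194304
(2,0): OLD=4067787/32768 → NEW=0, ERR=4067787/32768
(2,1): OLD=198510441/1048576 → NEW=255, ERR=-68876439/1048576
(2,2): OLD=604384379/16777216 → NEW=0, ERR=604384379/16777216
(2,3): OLD=38342468929/268435456 → NEW=255, ERR=-30108572351/268435456
(2,4): OLD=482129499271/4294967296 → NEW=0, ERR=482129499271/4294967296
(3,0): OLD=2507814171/16777216 → NEW=255, ERR=-1770375909/16777216
(3,1): OLD=-3916435457/134217728 → NEW=0, ERR=-3916435457/134217728
(3,2): OLD=-50012922075/4294967296 → NEW=0, ERR=-50012922075/4294967296
(3,3): OLD=1349940451037/8589934592 → NEW=255, ERR=-840492869923/8589934592
(3,4): OLD=7045341517169/137438953472 → NEW=0, ERR=7045341517169/137438953472
(4,0): OLD=127889054773/2147483648 → NEW=0, ERR=127889054773/2147483648
(4,1): OLD=10112569361077/68719476736 → NEW=255, ERR=-7410897206603/68719476736
(4,2): OLD=41792409383227/1099511627776 → NEW=0, ERR=41792409383227/1099511627776
(4,3): OLD=16469433559221/17592186044416 → NEW=0, ERR=16469433559221/17592186044416
(4,4): OLD=21198848694493043/281474976710656 → NEW=0, ERR=21198848694493043/281474976710656
Output grid:
  Row 0: #.##.  (2 black, running=2)
  Row 1: ...#.  (4 black, running=6)
  Row 2: .#.#.  (3 black, running=9)
  Row 3: #..#.  (3 black, running=12)
  Row 4: .#...  (4 black, running=16)

Answer: 16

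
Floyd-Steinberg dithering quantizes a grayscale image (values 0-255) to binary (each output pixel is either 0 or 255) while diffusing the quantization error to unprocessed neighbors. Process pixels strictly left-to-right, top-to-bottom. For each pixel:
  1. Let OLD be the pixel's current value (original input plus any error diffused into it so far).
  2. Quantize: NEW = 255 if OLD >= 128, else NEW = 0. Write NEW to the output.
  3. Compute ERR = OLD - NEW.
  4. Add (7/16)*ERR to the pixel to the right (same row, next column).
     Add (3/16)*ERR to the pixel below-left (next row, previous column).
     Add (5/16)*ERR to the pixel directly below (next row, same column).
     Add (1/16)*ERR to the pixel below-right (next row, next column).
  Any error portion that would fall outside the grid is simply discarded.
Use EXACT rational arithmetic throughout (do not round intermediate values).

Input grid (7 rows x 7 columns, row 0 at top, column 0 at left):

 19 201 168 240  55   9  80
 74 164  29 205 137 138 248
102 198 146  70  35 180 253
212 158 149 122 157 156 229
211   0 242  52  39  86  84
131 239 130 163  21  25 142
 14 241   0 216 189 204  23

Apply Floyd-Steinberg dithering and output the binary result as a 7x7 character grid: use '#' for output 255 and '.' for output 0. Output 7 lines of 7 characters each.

Answer: .###...
.#.#.##
.#...##
###.###
#.#....
.#.#..#
.#.###.

Derivation:
(0,0): OLD=19 → NEW=0, ERR=19
(0,1): OLD=3349/16 → NEW=255, ERR=-731/16
(0,2): OLD=37891/256 → NEW=255, ERR=-27389/256
(0,3): OLD=791317/4096 → NEW=255, ERR=-253163/4096
(0,4): OLD=1832339/65536 → NEW=0, ERR=1832339/65536
(0,5): OLD=22263557/1048576 → NEW=0, ERR=22263557/1048576
(0,6): OLD=1498022179/16777216 → NEW=0, ERR=1498022179/16777216
(1,0): OLD=18271/256 → NEW=0, ERR=18271/256
(1,1): OLD=331929/2048 → NEW=255, ERR=-190311/2048
(1,2): OLD=-3901555/65536 → NEW=0, ERR=-3901555/65536
(1,3): OLD=41469897/262144 → NEW=255, ERR=-25376823/262144
(1,4): OLD=1736495611/16777216 → NEW=0, ERR=1736495611/16777216
(1,5): OLD=27971896043/134217728 → NEW=255, ERR=-6253624597/134217728
(1,6): OLD=551571194981/2147483648 → NEW=255, ERR=3962864741/2147483648
(2,0): OLD=3502243/32768 → NEW=0, ERR=3502243/32768
(2,1): OLD=219172401/1048576 → NEW=255, ERR=-48214479/1048576
(2,2): OLD=1397886675/16777216 → NEW=0, ERR=1397886675/16777216
(2,3): OLD=12332897019/134217728 → NEW=0, ERR=12332897019/134217728
(2,4): OLD=99599112043/1073741824 → NEW=0, ERR=99599112043/1073741824
(2,5): OLD=7313010539513/34359738368 → NEW=255, ERR=-1448722744327/34359738368
(2,6): OLD=127663262985823/549755813888 → NEW=255, ERR=-12524469555617/549755813888
(3,0): OLD=3972485235/16777216 → NEW=255, ERR=-305704845/16777216
(3,1): OLD=21201259127/134217728 → NEW=255, ERR=-13024261513/134217728
(3,2): OLD=157773968853/1073741824 → NEW=255, ERR=-116030196267/1073741824
(3,3): OLD=541327657667/4294967296 → NEW=0, ERR=541327657667/4294967296
(3,4): OLD=131372922940531/549755813888 → NEW=255, ERR=-8814809600909/549755813888
(3,5): OLD=604005180705545/4398046511104 → NEW=255, ERR=-517496679625975/4398046511104
(3,6): OLD=11805550365804695/70368744177664 → NEW=255, ERR=-6138479399499625/70368744177664
(4,0): OLD=401818071389/2147483648 → NEW=255, ERR=-145790258851/2147483648
(4,1): OLD=-2797784130759/34359738368 → NEW=0, ERR=-2797784130759/34359738368
(4,2): OLD=104549239479543/549755813888 → NEW=255, ERR=-35638493061897/549755813888
(4,3): OLD=234262598668493/4398046511104 → NEW=0, ERR=234262598668493/4398046511104
(4,4): OLD=1516728156072535/35184372088832 → NEW=0, ERR=1516728156072535/35184372088832
(4,5): OLD=57118117975987927/1125899906842624 → NEW=0, ERR=57118117975987927/1125899906842624
(4,6): OLD=1289478798684182545/18014398509481984 → NEW=0, ERR=1289478798684182545/18014398509481984
(5,0): OLD=51961438518971/549755813888 → NEW=0, ERR=51961438518971/549755813888
(5,1): OLD=1048967893014121/4398046511104 → NEW=255, ERR=-72533967317399/4398046511104
(5,2): OLD=3779665338333487/35184372088832 → NEW=0, ERR=3779665338333487/35184372088832
(5,3): OLD=64929162317502091/281474976710656 → NEW=255, ERR=-6846956743715189/281474976710656
(5,4): OLD=660589664033799961/18014398509481984 → NEW=0, ERR=660589664033799961/18014398509481984
(5,5): OLD=10522168851035056521/144115188075855872 → NEW=0, ERR=10522168851035056521/144115188075855872
(5,6): OLD=459975160313883693287/2305843009213693952 → NEW=255, ERR=-128014807035608264473/2305843009213693952
(6,0): OLD=2846018057293939/70368744177664 → NEW=0, ERR=2846018057293939/70368744177664
(6,1): OLD=314790342725167247/1125899906842624 → NEW=255, ERR=27685866480298127/1125899906842624
(6,2): OLD=697815342937608397/18014398509481984 → NEW=0, ERR=697815342937608397/18014398509481984
(6,3): OLD=34434200068336140115/144115188075855872 → NEW=255, ERR=-2315172891007107245/144115188075855872
(6,4): OLD=59260321220751674681/288230376151711744 → NEW=255, ERR=-14238424697934820039/288230376151711744
(6,5): OLD=7271204362961453260413/36893488147419103232 → NEW=255, ERR=-2136635114630418063747/36893488147419103232
(6,6): OLD=-8927151501146383145317/590295810358705651712 → NEW=0, ERR=-8927151501146383145317/590295810358705651712
Row 0: .###...
Row 1: .#.#.##
Row 2: .#...##
Row 3: ###.###
Row 4: #.#....
Row 5: .#.#..#
Row 6: .#.###.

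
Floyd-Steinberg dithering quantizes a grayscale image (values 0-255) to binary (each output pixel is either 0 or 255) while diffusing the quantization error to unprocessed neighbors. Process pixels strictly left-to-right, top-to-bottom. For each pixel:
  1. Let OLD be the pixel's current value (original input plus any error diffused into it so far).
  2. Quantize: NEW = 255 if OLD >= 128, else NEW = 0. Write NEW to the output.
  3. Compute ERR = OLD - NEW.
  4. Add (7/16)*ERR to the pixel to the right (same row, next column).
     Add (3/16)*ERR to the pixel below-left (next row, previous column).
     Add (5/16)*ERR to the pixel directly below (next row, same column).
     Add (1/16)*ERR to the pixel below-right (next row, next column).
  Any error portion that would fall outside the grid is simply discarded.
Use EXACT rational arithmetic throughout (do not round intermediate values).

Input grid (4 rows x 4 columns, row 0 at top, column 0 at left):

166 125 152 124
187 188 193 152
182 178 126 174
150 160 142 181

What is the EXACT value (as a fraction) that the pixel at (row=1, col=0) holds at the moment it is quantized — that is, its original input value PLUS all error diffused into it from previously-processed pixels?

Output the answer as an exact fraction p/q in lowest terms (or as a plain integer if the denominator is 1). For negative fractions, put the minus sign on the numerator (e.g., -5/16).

(0,0): OLD=166 → NEW=255, ERR=-89
(0,1): OLD=1377/16 → NEW=0, ERR=1377/16
(0,2): OLD=48551/256 → NEW=255, ERR=-16729/256
(0,3): OLD=390801/4096 → NEW=0, ERR=390801/4096
(1,0): OLD=44883/256 → NEW=255, ERR=-20397/256
Target (1,0): original=187, with diffused error = 44883/256

Answer: 44883/256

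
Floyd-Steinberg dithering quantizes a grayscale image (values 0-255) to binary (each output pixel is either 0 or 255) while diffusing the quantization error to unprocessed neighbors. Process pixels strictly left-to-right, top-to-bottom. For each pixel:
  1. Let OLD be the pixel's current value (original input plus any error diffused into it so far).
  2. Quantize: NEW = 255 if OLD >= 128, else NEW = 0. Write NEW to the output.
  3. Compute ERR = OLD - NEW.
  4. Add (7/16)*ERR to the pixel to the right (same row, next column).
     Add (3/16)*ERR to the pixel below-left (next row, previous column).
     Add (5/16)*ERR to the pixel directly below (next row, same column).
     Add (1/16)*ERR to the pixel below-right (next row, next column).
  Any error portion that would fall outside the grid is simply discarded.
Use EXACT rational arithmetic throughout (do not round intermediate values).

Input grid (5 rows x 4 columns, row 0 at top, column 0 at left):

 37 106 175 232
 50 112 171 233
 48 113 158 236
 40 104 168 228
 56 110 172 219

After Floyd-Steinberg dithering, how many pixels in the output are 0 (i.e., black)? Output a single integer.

(0,0): OLD=37 → NEW=0, ERR=37
(0,1): OLD=1955/16 → NEW=0, ERR=1955/16
(0,2): OLD=58485/256 → NEW=255, ERR=-6795/256
(0,3): OLD=902707/4096 → NEW=255, ERR=-141773/4096
(1,0): OLD=21625/256 → NEW=0, ERR=21625/256
(1,1): OLD=377807/2048 → NEW=255, ERR=-144433/2048
(1,2): OLD=8716155/65536 → NEW=255, ERR=-7995525/65536
(1,3): OLD=175268173/1048576 → NEW=255, ERR=-92118707/1048576
(2,0): OLD=2004565/32768 → NEW=0, ERR=2004565/32768
(2,1): OLD=104993143/1048576 → NEW=0, ERR=104993143/1048576
(2,2): OLD=299475539/2097152 → NEW=255, ERR=-235298221/2097152
(2,3): OLD=5094714535/33554432 → NEW=255, ERR=-3461665625/33554432
(3,0): OLD=1306798469/16777216 → NEW=0, ERR=1306798469/16777216
(3,1): OLD=40843508123/268435456 → NEW=255, ERR=-27607533157/268435456
(3,2): OLD=321509181797/4294967296 → NEW=0, ERR=321509181797/4294967296
(3,3): OLD=15221248211779/68719476736 → NEW=255, ERR=-2302218355901/68719476736
(4,0): OLD=262239446625/4294967296 → NEW=0, ERR=262239446625/4294967296
(4,1): OLD=4242641934115/34359738368 → NEW=0, ERR=4242641934115/34359738368
(4,2): OLD=260259538042947/1099511627776 → NEW=255, ERR=-20115927039933/1099511627776
(4,3): OLD=3610006136515525/17592186044416 → NEW=255, ERR=-876001304810555/17592186044416
Output grid:
  Row 0: ..##  (2 black, running=2)
  Row 1: .###  (1 black, running=3)
  Row 2: ..##  (2 black, running=5)
  Row 3: .#.#  (2 black, running=7)
  Row 4: ..##  (2 black, running=9)

Answer: 9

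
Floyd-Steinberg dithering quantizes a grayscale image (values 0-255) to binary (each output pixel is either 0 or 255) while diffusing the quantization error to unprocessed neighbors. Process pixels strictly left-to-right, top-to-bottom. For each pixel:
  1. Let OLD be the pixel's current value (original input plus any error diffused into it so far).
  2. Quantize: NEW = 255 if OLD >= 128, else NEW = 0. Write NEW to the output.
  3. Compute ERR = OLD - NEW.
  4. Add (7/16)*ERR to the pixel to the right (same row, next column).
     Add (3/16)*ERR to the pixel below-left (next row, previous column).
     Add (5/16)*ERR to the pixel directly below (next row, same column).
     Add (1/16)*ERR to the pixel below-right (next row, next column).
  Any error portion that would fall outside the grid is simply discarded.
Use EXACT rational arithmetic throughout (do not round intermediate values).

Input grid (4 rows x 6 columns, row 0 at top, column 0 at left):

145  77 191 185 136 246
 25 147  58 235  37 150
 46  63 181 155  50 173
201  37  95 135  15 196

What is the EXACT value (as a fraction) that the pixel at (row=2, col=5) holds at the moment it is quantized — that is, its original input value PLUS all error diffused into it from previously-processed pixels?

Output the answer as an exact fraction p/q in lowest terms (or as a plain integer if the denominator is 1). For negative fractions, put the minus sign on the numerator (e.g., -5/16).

(0,0): OLD=145 → NEW=255, ERR=-110
(0,1): OLD=231/8 → NEW=0, ERR=231/8
(0,2): OLD=26065/128 → NEW=255, ERR=-6575/128
(0,3): OLD=332855/2048 → NEW=255, ERR=-189385/2048
(0,4): OLD=3130753/32768 → NEW=0, ERR=3130753/32768
(0,5): OLD=150890119/524288 → NEW=255, ERR=17196679/524288
(1,0): OLD=-507/128 → NEW=0, ERR=-507/128
(1,1): OLD=141091/1024 → NEW=255, ERR=-120029/1024
(1,2): OLD=-814881/32768 → NEW=0, ERR=-814881/32768
(1,3): OLD=27515443/131072 → NEW=255, ERR=-5907917/131072
(1,4): OLD=398524537/8388608 → NEW=0, ERR=398524537/8388608
(1,5): OLD=25099538047/134217728 → NEW=255, ERR=-9125982593/134217728
(2,0): OLD=373297/16384 → NEW=0, ERR=373297/16384
(2,1): OLD=16477227/524288 → NEW=0, ERR=16477227/524288
(2,2): OLD=1436138305/8388608 → NEW=255, ERR=-702956735/8388608
(2,3): OLD=7489740665/67108864 → NEW=0, ERR=7489740665/67108864
(2,4): OLD=210684859883/2147483648 → NEW=0, ERR=210684859883/2147483648
(2,5): OLD=6790972430877/34359738368 → NEW=255, ERR=-1970760852963/34359738368
Target (2,5): original=173, with diffused error = 6790972430877/34359738368

Answer: 6790972430877/34359738368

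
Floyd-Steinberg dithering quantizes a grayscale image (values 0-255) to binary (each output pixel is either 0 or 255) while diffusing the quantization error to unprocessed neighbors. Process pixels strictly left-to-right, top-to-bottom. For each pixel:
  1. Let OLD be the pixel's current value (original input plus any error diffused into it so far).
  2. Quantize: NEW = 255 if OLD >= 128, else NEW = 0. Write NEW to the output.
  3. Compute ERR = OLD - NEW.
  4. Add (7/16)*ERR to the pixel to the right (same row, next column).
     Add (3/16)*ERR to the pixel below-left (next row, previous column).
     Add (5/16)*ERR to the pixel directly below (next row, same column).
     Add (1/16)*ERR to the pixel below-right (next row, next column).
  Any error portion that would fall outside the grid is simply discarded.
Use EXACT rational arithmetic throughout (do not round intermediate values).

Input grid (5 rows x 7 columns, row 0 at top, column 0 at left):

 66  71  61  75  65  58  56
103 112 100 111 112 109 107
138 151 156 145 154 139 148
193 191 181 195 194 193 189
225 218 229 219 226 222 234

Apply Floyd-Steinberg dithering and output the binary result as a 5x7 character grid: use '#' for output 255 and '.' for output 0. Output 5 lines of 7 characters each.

(0,0): OLD=66 → NEW=0, ERR=66
(0,1): OLD=799/8 → NEW=0, ERR=799/8
(0,2): OLD=13401/128 → NEW=0, ERR=13401/128
(0,3): OLD=247407/2048 → NEW=0, ERR=247407/2048
(0,4): OLD=3861769/32768 → NEW=0, ERR=3861769/32768
(0,5): OLD=57441087/524288 → NEW=0, ERR=57441087/524288
(0,6): OLD=871849657/8388608 → NEW=0, ERR=871849657/8388608
(1,0): OLD=18221/128 → NEW=255, ERR=-14419/128
(1,1): OLD=120507/1024 → NEW=0, ERR=120507/1024
(1,2): OLD=6982743/32768 → NEW=255, ERR=-1373097/32768
(1,3): OLD=20848203/131072 → NEW=255, ERR=-12575157/131072
(1,4): OLD=1132020673/8388608 → NEW=255, ERR=-1007074367/8388608
(1,5): OLD=7889830289/67108864 → NEW=0, ERR=7889830289/67108864
(1,6): OLD=212345632607/1073741824 → NEW=255, ERR=-61458532513/1073741824
(2,0): OLD=2045753/16384 → NEW=0, ERR=2045753/16384
(2,1): OLD=119278595/524288 → NEW=255, ERR=-14414845/524288
(2,2): OLD=1008668873/8388608 → NEW=0, ERR=1008668873/8388608
(2,3): OLD=9562733249/67108864 → NEW=255, ERR=-7550027071/67108864
(2,4): OLD=44727043601/536870912 → NEW=0, ERR=44727043601/536870912
(2,5): OLD=3332085733595/17179869184 → NEW=255, ERR=-1048780908325/17179869184
(2,6): OLD=30443577822381/274877906944 → NEW=0, ERR=30443577822381/274877906944
(3,0): OLD=1903077289/8388608 → NEW=255, ERR=-236017751/8388608
(3,1): OLD=13451853173/67108864 → NEW=255, ERR=-3660907147/67108864
(3,2): OLD=92286246831/536870912 → NEW=255, ERR=-44615835729/536870912
(3,3): OLD=314865312793/2147483648 → NEW=255, ERR=-232743017447/2147483648
(3,4): OLD=42369882291113/274877906944 → NEW=255, ERR=-27723983979607/274877906944
(3,5): OLD=342541797955339/2199023255552 → NEW=255, ERR=-218209132210421/2199023255552
(3,6): OLD=6205881555945941/35184372088832 → NEW=255, ERR=-2766133326706219/35184372088832
(4,0): OLD=221168478919/1073741824 → NEW=255, ERR=-52635686201/1073741824
(4,1): OLD=2785983820443/17179869184 → NEW=255, ERR=-1594882821477/17179869184
(4,2): OLD=38121302574837/274877906944 → NEW=255, ERR=-31972563695883/274877906944
(4,3): OLD=242196724531223/2199023255552 → NEW=0, ERR=242196724531223/2199023255552
(4,4): OLD=3822564779056661/17592186044416 → NEW=255, ERR=-663442662269419/17592186044416
(4,5): OLD=86382891881417365/562949953421312 → NEW=255, ERR=-57169346241017195/562949953421312
(4,6): OLD=1430346997939906467/9007199254740992 → NEW=255, ERR=-866488812019046493/9007199254740992
Row 0: .......
Row 1: #.###.#
Row 2: .#.#.#.
Row 3: #######
Row 4: ###.###

Answer: .......
#.###.#
.#.#.#.
#######
###.###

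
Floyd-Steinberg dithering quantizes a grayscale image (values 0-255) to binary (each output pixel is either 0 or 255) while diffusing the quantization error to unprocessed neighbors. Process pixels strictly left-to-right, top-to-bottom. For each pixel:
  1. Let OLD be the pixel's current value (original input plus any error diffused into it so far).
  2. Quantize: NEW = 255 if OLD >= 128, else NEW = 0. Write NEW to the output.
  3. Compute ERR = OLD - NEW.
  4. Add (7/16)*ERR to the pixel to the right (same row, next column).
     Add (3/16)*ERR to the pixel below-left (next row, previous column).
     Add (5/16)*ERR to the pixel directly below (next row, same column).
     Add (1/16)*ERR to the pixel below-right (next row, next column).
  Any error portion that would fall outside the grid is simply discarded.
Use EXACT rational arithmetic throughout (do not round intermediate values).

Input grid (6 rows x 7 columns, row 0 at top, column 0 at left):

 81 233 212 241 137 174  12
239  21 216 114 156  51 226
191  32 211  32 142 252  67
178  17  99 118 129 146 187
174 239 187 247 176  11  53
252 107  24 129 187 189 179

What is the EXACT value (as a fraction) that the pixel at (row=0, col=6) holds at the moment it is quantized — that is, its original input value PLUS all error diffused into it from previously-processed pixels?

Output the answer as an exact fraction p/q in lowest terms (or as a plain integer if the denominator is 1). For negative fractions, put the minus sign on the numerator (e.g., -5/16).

Answer: 4241473/16777216

Derivation:
(0,0): OLD=81 → NEW=0, ERR=81
(0,1): OLD=4295/16 → NEW=255, ERR=215/16
(0,2): OLD=55777/256 → NEW=255, ERR=-9503/256
(0,3): OLD=920615/4096 → NEW=255, ERR=-123865/4096
(0,4): OLD=8111377/65536 → NEW=0, ERR=8111377/65536
(0,5): OLD=239231863/1048576 → NEW=255, ERR=-28155017/1048576
(0,6): OLD=4241473/16777216 → NEW=0, ERR=4241473/16777216
Target (0,6): original=12, with diffused error = 4241473/16777216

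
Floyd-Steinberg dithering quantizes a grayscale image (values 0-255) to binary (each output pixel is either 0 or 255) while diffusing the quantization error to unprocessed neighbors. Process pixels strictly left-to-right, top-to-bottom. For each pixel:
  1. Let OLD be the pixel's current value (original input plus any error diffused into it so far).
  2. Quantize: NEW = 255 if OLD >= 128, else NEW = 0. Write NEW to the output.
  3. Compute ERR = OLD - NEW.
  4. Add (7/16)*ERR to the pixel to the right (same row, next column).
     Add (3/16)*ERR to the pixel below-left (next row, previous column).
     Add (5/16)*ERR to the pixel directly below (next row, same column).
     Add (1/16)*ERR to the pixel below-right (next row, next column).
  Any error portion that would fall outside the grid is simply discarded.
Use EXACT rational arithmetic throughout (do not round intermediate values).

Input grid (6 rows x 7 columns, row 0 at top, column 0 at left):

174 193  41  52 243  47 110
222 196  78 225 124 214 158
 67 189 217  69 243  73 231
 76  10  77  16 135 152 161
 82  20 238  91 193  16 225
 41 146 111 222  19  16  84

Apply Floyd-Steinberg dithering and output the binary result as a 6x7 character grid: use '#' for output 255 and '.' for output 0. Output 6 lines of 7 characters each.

(0,0): OLD=174 → NEW=255, ERR=-81
(0,1): OLD=2521/16 → NEW=255, ERR=-1559/16
(0,2): OLD=-417/256 → NEW=0, ERR=-417/256
(0,3): OLD=210073/4096 → NEW=0, ERR=210073/4096
(0,4): OLD=17395759/65536 → NEW=255, ERR=684079/65536
(0,5): OLD=54071625/1048576 → NEW=0, ERR=54071625/1048576
(0,6): OLD=2223995135/16777216 → NEW=255, ERR=-2054194945/16777216
(1,0): OLD=45675/256 → NEW=255, ERR=-19605/256
(1,1): OLD=259437/2048 → NEW=0, ERR=259437/2048
(1,2): OLD=8941681/65536 → NEW=255, ERR=-7769999/65536
(1,3): OLD=50072733/262144 → NEW=255, ERR=-16773987/262144
(1,4): OLD=1881423031/16777216 → NEW=0, ERR=1881423031/16777216
(1,5): OLD=34476709095/134217728 → NEW=255, ERR=251188455/134217728
(1,6): OLD=265814105769/2147483648 → NEW=0, ERR=265814105769/2147483648
(2,0): OLD=2189567/32768 → NEW=0, ERR=2189567/32768
(2,1): OLD=242015845/1048576 → NEW=255, ERR=-25371035/1048576
(2,2): OLD=2773002607/16777216 → NEW=255, ERR=-1505187473/16777216
(2,3): OLD=3136603831/134217728 → NEW=0, ERR=3136603831/134217728
(2,4): OLD=305608479271/1073741824 → NEW=255, ERR=31804314151/1073741824
(2,5): OLD=4011880840653/34359738368 → NEW=0, ERR=4011880840653/34359738368
(2,6): OLD=176406191598699/549755813888 → NEW=255, ERR=36218459057259/549755813888
(3,0): OLD=1549286031/16777216 → NEW=0, ERR=1549286031/16777216
(3,1): OLD=4052584931/134217728 → NEW=0, ERR=4052584931/134217728
(3,2): OLD=69839577753/1073741824 → NEW=0, ERR=69839577753/1073741824
(3,3): OLD=222075012159/4294967296 → NEW=0, ERR=222075012159/4294967296
(3,4): OLD=104580538922639/549755813888 → NEW=255, ERR=-35607193618801/549755813888
(3,5): OLD=766822718656669/4398046511104 → NEW=255, ERR=-354679141674851/4398046511104
(3,6): OLD=10808872930773891/70368744177664 → NEW=255, ERR=-7135156834530429/70368744177664
(4,0): OLD=250222855169/2147483648 → NEW=0, ERR=250222855169/2147483648
(4,1): OLD=3380307626509/34359738368 → NEW=0, ERR=3380307626509/34359738368
(4,2): OLD=172045631565539/549755813888 → NEW=255, ERR=31857899024099/549755813888
(4,3): OLD=547257024462257/4398046511104 → NEW=0, ERR=547257024462257/4398046511104
(4,4): OLD=7575523220099587/35184372088832 → NEW=255, ERR=-1396491662552573/35184372088832
(4,5): OLD=-55874007387039933/1125899906842624 → NEW=0, ERR=-55874007387039933/1125899906842624
(4,6): OLD=3000511205892970693/18014398509481984 → NEW=255, ERR=-1593160414024935227/18014398509481984
(5,0): OLD=52698739662455/549755813888 → NEW=0, ERR=52698739662455/549755813888
(5,1): OLD=1041588058497917/4398046511104 → NEW=255, ERR=-79913801833603/4398046511104
(5,2): OLD=5300150200714683/35184372088832 → NEW=255, ERR=-3671864681937477/35184372088832
(5,3): OLD=59505774207171911/281474976710656 → NEW=255, ERR=-12270344854045369/281474976710656
(5,4): OLD=-252258974140306323/18014398509481984 → NEW=0, ERR=-252258974140306323/18014398509481984
(5,5): OLD=-3559266182409837027/144115188075855872 → NEW=0, ERR=-3559266182409837027/144115188075855872
(5,6): OLD=97897659990542912275/2305843009213693952 → NEW=0, ERR=97897659990542912275/2305843009213693952
Row 0: ##..#.#
Row 1: #.##.#.
Row 2: .##.#.#
Row 3: ....###
Row 4: ..#.#.#
Row 5: .###...

Answer: ##..#.#
#.##.#.
.##.#.#
....###
..#.#.#
.###...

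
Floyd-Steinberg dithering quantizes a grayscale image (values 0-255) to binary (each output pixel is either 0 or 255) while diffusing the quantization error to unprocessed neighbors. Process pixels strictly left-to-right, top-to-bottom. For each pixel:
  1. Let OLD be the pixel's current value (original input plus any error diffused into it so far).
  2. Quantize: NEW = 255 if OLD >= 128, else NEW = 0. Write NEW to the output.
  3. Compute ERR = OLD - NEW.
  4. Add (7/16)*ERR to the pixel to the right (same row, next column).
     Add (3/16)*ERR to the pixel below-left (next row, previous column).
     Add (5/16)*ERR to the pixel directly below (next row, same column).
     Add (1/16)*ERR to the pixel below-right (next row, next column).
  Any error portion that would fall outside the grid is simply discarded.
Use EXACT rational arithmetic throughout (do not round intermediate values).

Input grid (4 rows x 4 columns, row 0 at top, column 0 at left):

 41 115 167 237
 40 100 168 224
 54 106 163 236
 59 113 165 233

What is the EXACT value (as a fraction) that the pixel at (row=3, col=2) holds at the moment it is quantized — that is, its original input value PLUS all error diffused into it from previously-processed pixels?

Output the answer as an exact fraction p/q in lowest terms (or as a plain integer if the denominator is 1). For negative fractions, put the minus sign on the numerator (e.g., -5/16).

Answer: 676643077193/4294967296

Derivation:
(0,0): OLD=41 → NEW=0, ERR=41
(0,1): OLD=2127/16 → NEW=255, ERR=-1953/16
(0,2): OLD=29081/256 → NEW=0, ERR=29081/256
(0,3): OLD=1174319/4096 → NEW=255, ERR=129839/4096
(1,0): OLD=7661/256 → NEW=0, ERR=7661/256
(1,1): OLD=202363/2048 → NEW=0, ERR=202363/2048
(1,2): OLD=16059159/65536 → NEW=255, ERR=-652521/65536
(1,3): OLD=248145233/1048576 → NEW=255, ERR=-19241647/1048576
(2,0): OLD=2683001/32768 → NEW=0, ERR=2683001/32768
(2,1): OLD=181092803/1048576 → NEW=255, ERR=-86294077/1048576
(2,2): OLD=265538863/2097152 → NEW=0, ERR=265538863/2097152
(2,3): OLD=9564320851/33554432 → NEW=255, ERR=1007940691/33554432
(3,0): OLD=1160253673/16777216 → NEW=0, ERR=1160253673/16777216
(3,1): OLD=39298085303/268435456 → NEW=255, ERR=-29152955977/268435456
(3,2): OLD=676643077193/4294967296 → NEW=255, ERR=-418573583287/4294967296
Target (3,2): original=165, with diffused error = 676643077193/4294967296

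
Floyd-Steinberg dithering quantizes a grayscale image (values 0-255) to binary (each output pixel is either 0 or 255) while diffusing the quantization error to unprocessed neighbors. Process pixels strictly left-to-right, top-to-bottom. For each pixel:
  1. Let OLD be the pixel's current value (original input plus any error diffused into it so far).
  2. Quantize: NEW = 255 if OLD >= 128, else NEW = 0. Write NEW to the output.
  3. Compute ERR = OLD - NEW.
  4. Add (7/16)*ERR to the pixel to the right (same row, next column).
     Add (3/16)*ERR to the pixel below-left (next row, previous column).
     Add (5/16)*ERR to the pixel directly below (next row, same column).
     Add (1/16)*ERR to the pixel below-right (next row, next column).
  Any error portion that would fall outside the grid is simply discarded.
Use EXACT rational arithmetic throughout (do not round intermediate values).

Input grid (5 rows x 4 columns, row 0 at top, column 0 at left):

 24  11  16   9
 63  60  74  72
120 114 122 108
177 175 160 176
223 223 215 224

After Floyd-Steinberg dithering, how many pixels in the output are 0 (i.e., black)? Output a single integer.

Answer: 10

Derivation:
(0,0): OLD=24 → NEW=0, ERR=24
(0,1): OLD=43/2 → NEW=0, ERR=43/2
(0,2): OLD=813/32 → NEW=0, ERR=813/32
(0,3): OLD=10299/512 → NEW=0, ERR=10299/512
(1,0): OLD=2385/32 → NEW=0, ERR=2385/32
(1,1): OLD=27031/256 → NEW=0, ERR=27031/256
(1,2): OLD=1091587/8192 → NEW=255, ERR=-997373/8192
(1,3): OLD=3487621/131072 → NEW=0, ERR=3487621/131072
(2,0): OLD=668013/4096 → NEW=255, ERR=-376467/4096
(2,1): OLD=11615071/131072 → NEW=0, ERR=11615071/131072
(2,2): OLD=35208867/262144 → NEW=255, ERR=-31637853/262144
(2,3): OLD=234480135/4194304 → NEW=0, ERR=234480135/4194304
(3,0): OLD=345806397/2097152 → NEW=255, ERR=-188967363/2097152
(3,1): OLD=4526400163/33554432 → NEW=255, ERR=-4029979997/33554432
(3,2): OLD=46042241437/536870912 → NEW=0, ERR=46042241437/536870912
(3,3): OLD=1919397141707/8589934592 → NEW=255, ERR=-271036179253/8589934592
(4,0): OLD=92514884345/536870912 → NEW=255, ERR=-44387198215/536870912
(4,1): OLD=686098853067/4294967296 → NEW=255, ERR=-409117807413/4294967296
(4,2): OLD=25660321590667/137438953472 → NEW=255, ERR=-9386611544693/137438953472
(4,3): OLD=416978847898429/2199023255552 → NEW=255, ERR=-143772082267331/2199023255552
Output grid:
  Row 0: ....  (4 black, running=4)
  Row 1: ..#.  (3 black, running=7)
  Row 2: #.#.  (2 black, running=9)
  Row 3: ##.#  (1 black, running=10)
  Row 4: ####  (0 black, running=10)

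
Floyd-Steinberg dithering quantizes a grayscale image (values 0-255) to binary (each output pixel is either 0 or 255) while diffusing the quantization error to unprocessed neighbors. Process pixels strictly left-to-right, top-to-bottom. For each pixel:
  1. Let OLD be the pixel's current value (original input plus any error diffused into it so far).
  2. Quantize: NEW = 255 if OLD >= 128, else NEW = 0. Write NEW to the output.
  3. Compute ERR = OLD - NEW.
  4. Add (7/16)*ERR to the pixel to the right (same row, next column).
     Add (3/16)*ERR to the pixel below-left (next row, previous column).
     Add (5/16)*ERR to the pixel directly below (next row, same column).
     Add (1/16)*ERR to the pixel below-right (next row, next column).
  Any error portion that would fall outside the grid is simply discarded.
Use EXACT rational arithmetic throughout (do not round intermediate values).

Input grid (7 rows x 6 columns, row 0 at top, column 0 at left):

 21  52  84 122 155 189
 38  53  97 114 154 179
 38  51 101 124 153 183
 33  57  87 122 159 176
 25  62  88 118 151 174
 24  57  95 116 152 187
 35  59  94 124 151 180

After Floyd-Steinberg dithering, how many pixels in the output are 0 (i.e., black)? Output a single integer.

(0,0): OLD=21 → NEW=0, ERR=21
(0,1): OLD=979/16 → NEW=0, ERR=979/16
(0,2): OLD=28357/256 → NEW=0, ERR=28357/256
(0,3): OLD=698211/4096 → NEW=255, ERR=-346269/4096
(0,4): OLD=7734197/65536 → NEW=0, ERR=7734197/65536
(0,5): OLD=252320243/1048576 → NEW=255, ERR=-15066637/1048576
(1,0): OLD=14345/256 → NEW=0, ERR=14345/256
(1,1): OLD=243135/2048 → NEW=0, ERR=243135/2048
(1,2): OLD=11241259/65536 → NEW=255, ERR=-5470421/65536
(1,3): OLD=21001295/262144 → NEW=0, ERR=21001295/262144
(1,4): OLD=3656618509/16777216 → NEW=255, ERR=-621571571/16777216
(1,5): OLD=44473569099/268435456 → NEW=255, ERR=-23977472181/268435456
(2,0): OLD=2548389/32768 → NEW=0, ERR=2548389/32768
(2,1): OLD=115317479/1048576 → NEW=0, ERR=115317479/1048576
(2,2): OLD=2440588149/16777216 → NEW=255, ERR=-1837601931/16777216
(2,3): OLD=11939027469/134217728 → NEW=0, ERR=11939027469/134217728
(2,4): OLD=724123564711/4294967296 → NEW=255, ERR=-371093095769/4294967296
(2,5): OLD=7900692475649/68719476736 → NEW=0, ERR=7900692475649/68719476736
(3,0): OLD=1307342805/16777216 → NEW=0, ERR=1307342805/16777216
(3,1): OLD=14734794161/134217728 → NEW=0, ERR=14734794161/134217728
(3,2): OLD=133524139491/1073741824 → NEW=0, ERR=133524139491/1073741824
(3,3): OLD=12448991080937/68719476736 → NEW=255, ERR=-5074475486743/68719476736
(3,4): OLD=69714216119369/549755813888 → NEW=0, ERR=69714216119369/549755813888
(3,5): OLD=2304639667511719/8796093022208 → NEW=255, ERR=61635946848679/8796093022208
(4,0): OLD=150185185883/2147483648 → NEW=0, ERR=150185185883/2147483648
(4,1): OLD=5328868328863/34359738368 → NEW=255, ERR=-3432864954977/34359738368
(4,2): OLD=83745426661933/1099511627776 → NEW=0, ERR=83745426661933/1099511627776
(4,3): OLD=2811151916490177/17592186044416 → NEW=255, ERR=-1674855524835903/17592186044416
(4,4): OLD=41003757345042641/281474976710656 → NEW=255, ERR=-30772361716174639/281474976710656
(4,5): OLD=613775233298149399/4503599627370496 → NEW=255, ERR=-534642671681327081/4503599627370496
(5,0): OLD=14910359539021/549755813888 → NEW=0, ERR=14910359539021/549755813888
(5,1): OLD=990372340439581/17592186044416 → NEW=0, ERR=990372340439581/17592186044416
(5,2): OLD=16795084936044047/140737488355328 → NEW=0, ERR=16795084936044047/140737488355328
(5,3): OLD=552682047969652885/4503599627370496 → NEW=0, ERR=552682047969652885/4503599627370496
(5,4): OLD=1290881082857084117/9007199254740992 → NEW=255, ERR=-1005954727101868843/9007199254740992
(5,5): OLD=13576714788741106905/144115188075855872 → NEW=0, ERR=13576714788741106905/144115188075855872
(6,0): OLD=15208398732435063/281474976710656 → NEW=0, ERR=15208398732435063/281474976710656
(6,1): OLD=559805570077314219/4503599627370496 → NEW=0, ERR=559805570077314219/4503599627370496
(6,2): OLD=3822711970733741107/18014398509481984 → NEW=255, ERR=-770959649184164813/18014398509481984
(6,3): OLD=37511532567118585223/288230376151711744 → NEW=255, ERR=-35987213351567909497/288230376151711744
(6,4): OLD=400333278787765618215/4611686018427387904 → NEW=0, ERR=400333278787765618215/4611686018427387904
(6,5): OLD=17741214230507656748209/73786976294838206464 → NEW=255, ERR=-1074464724676085900111/73786976294838206464
Output grid:
  Row 0: ...#.#  (4 black, running=4)
  Row 1: ..#.##  (3 black, running=7)
  Row 2: ..#.#.  (4 black, running=11)
  Row 3: ...#.#  (4 black, running=15)
  Row 4: .#.###  (2 black, running=17)
  Row 5: ....#.  (5 black, running=22)
  Row 6: ..##.#  (3 black, running=25)

Answer: 25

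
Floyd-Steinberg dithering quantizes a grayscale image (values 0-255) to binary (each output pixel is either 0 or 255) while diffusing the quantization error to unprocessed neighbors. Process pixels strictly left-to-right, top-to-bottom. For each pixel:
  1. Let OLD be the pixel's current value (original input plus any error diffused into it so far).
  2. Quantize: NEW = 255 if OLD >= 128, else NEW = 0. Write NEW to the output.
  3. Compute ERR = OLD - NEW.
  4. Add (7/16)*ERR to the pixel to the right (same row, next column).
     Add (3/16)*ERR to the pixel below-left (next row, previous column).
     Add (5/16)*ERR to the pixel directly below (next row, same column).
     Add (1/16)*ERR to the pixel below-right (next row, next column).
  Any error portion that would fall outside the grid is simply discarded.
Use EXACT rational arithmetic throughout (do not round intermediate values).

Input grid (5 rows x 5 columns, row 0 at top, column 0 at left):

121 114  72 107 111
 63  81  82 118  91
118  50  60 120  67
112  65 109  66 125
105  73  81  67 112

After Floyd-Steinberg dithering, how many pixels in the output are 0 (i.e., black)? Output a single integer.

Answer: 17

Derivation:
(0,0): OLD=121 → NEW=0, ERR=121
(0,1): OLD=2671/16 → NEW=255, ERR=-1409/16
(0,2): OLD=8569/256 → NEW=0, ERR=8569/256
(0,3): OLD=498255/4096 → NEW=0, ERR=498255/4096
(0,4): OLD=10762281/65536 → NEW=255, ERR=-5949399/65536
(1,0): OLD=21581/256 → NEW=0, ERR=21581/256
(1,1): OLD=213403/2048 → NEW=0, ERR=213403/2048
(1,2): OLD=10181175/65536 → NEW=255, ERR=-6530505/65536
(1,3): OLD=25556075/262144 → NEW=0, ERR=25556075/262144
(1,4): OLD=473474529/4194304 → NEW=0, ERR=473474529/4194304
(2,0): OLD=5370073/32768 → NEW=255, ERR=-2985767/32768
(2,1): OLD=30705763/1048576 → NEW=0, ERR=30705763/1048576
(2,2): OLD=1115068137/16777216 → NEW=0, ERR=1115068137/16777216
(2,3): OLD=52205560747/268435456 → NEW=255, ERR=-16245480533/268435456
(2,4): OLD=351725715181/4294967296 → NEW=0, ERR=351725715181/4294967296
(3,0): OLD=1493442761/16777216 → NEW=0, ERR=1493442761/16777216
(3,1): OLD=16087678357/134217728 → NEW=0, ERR=16087678357/134217728
(3,2): OLD=741708616951/4294967296 → NEW=255, ERR=-353508043529/4294967296
(3,3): OLD=262740663231/8589934592 → NEW=0, ERR=262740663231/8589934592
(3,4): OLD=22016455601371/137438953472 → NEW=255, ERR=-13030477533989/137438953472
(4,0): OLD=333486528551/2147483648 → NEW=255, ERR=-214121801689/2147483648
(4,1): OLD=3914642331431/68719476736 → NEW=0, ERR=3914642331431/68719476736
(4,2): OLD=102724961923881/1099511627776 → NEW=0, ERR=102724961923881/1099511627776
(4,3): OLD=1662675702951719/17592186044416 → NEW=0, ERR=1662675702951719/17592186044416
(4,4): OLD=35362514568799633/281474976710656 → NEW=0, ERR=35362514568799633/281474976710656
Output grid:
  Row 0: .#..#  (3 black, running=3)
  Row 1: ..#..  (4 black, running=7)
  Row 2: #..#.  (3 black, running=10)
  Row 3: ..#.#  (3 black, running=13)
  Row 4: #....  (4 black, running=17)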